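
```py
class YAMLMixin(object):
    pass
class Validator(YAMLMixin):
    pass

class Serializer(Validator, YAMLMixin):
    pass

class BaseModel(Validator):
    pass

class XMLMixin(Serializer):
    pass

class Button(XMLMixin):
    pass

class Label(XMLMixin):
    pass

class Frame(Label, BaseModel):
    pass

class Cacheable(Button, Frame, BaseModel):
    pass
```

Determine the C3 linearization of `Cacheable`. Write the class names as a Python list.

L[Cacheable] = Cacheable + merge(L[Button], L[Frame], L[BaseModel], [Button Frame BaseModel])
  take Button:  [Button XMLMixin Serializer Validator YAMLMixin object] + [Frame Label XMLMixin Serializer BaseModel Validator YAMLMixin object] + [BaseModel Validator YAMLMixin object] + [Button Frame BaseModel]
  take Frame:  [XMLMixin Serializer Validator YAMLMixin object] + [Frame Label XMLMixin Serializer BaseModel Validator YAMLMixin object] + [BaseModel Validator YAMLMixin object] + [Frame BaseModel]
  take Label:  [XMLMixin Serializer Validator YAMLMixin object] + [Label XMLMixin Serializer BaseModel Validator YAMLMixin object] + [BaseModel Validator YAMLMixin object] + [BaseModel]
  take XMLMixin:  [XMLMixin Serializer Validator YAMLMixin object] + [XMLMixin Serializer BaseModel Validator YAMLMixin object] + [BaseModel Validator YAMLMixin object] + [BaseModel]
  take Serializer:  [Serializer Validator YAMLMixin object] + [Serializer BaseModel Validator YAMLMixin object] + [BaseModel Validator YAMLMixin object] + [BaseModel]
  take BaseModel:  [Validator YAMLMixin object] + [BaseModel Validator YAMLMixin object] + [BaseModel Validator YAMLMixin object] + [BaseModel]
  take Validator:  [Validator YAMLMixin object] + [Validator YAMLMixin object] + [Validator YAMLMixin object]
  take YAMLMixin:  [YAMLMixin object] + [YAMLMixin object] + [YAMLMixin object]
  take object:  [object] + [object] + [object]

[Cacheable, Button, Frame, Label, XMLMixin, Serializer, BaseModel, Validator, YAMLMixin, object]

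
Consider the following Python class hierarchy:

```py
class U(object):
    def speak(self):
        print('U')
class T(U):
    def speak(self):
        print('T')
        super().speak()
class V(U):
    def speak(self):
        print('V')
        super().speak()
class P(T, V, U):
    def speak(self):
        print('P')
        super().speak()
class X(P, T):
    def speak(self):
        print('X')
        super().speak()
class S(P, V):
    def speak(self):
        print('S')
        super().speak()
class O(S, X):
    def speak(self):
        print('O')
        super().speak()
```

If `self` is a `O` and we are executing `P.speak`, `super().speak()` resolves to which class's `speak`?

T

L[O] = O + merge(L[S], L[X], [S X])
  take S:  [S P T V U object] + [X P T V U object] + [S X]
  take X:  [P T V U object] + [X P T V U object] + [X]
  take P:  [P T V U object] + [P T V U object]
  take T:  [T V U object] + [T V U object]
  take V:  [V U object] + [V U object]
  take U:  [U object] + [U object]
  take object:  [object] + [object]
MRO: O S X P T V U object
super() in P.speak on a O instance goes to the class after P in O's MRO: T.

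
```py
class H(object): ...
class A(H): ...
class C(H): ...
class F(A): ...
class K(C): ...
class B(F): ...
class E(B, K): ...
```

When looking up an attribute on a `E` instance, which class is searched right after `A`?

K

L[E] = E + merge(L[B], L[K], [B K])
  take B:  [B F A H object] + [K C H object] + [B K]
  take F:  [F A H object] + [K C H object] + [K]
  take A:  [A H object] + [K C H object] + [K]
  take K:  [H object] + [K C H object] + [K]
  take C:  [H object] + [C H object]
  take H:  [H object] + [H object]
  take object:  [object] + [object]
MRO: E B F A K C H object
A is at position 3; next is K.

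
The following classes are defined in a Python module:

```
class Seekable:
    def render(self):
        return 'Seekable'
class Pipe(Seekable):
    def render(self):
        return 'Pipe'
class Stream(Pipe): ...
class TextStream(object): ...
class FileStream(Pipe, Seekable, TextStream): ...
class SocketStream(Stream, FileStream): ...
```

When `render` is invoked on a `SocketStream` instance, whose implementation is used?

Pipe

L[SocketStream] = SocketStream + merge(L[Stream], L[FileStream], [Stream FileStream])
  take Stream:  [Stream Pipe Seekable object] + [FileStream Pipe Seekable TextStream object] + [Stream FileStream]
  take FileStream:  [Pipe Seekable object] + [FileStream Pipe Seekable TextStream object] + [FileStream]
  take Pipe:  [Pipe Seekable object] + [Pipe Seekable TextStream object]
  take Seekable:  [Seekable object] + [Seekable TextStream object]
  take TextStream:  [object] + [TextStream object]
  take object:  [object] + [object]
MRO: SocketStream Stream FileStream Pipe Seekable TextStream object
render is defined in: Pipe, Seekable. First along the MRO is Pipe.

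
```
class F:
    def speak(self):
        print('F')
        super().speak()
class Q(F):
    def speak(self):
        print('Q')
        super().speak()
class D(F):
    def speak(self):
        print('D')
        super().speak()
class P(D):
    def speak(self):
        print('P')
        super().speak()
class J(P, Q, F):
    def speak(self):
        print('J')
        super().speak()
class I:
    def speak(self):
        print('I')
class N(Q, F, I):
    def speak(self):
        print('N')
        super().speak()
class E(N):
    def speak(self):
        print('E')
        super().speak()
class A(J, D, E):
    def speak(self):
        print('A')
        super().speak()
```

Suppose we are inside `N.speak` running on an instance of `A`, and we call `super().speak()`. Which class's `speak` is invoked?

Q

L[A] = A + merge(L[J], L[D], L[E], [J D E])
  take J:  [J P D Q F object] + [D F object] + [E N Q F I object] + [J D E]
  take P:  [P D Q F object] + [D F object] + [E N Q F I object] + [D E]
  take D:  [D Q F object] + [D F object] + [E N Q F I object] + [D E]
  take E:  [Q F object] + [F object] + [E N Q F I object] + [E]
  take N:  [Q F object] + [F object] + [N Q F I object]
  take Q:  [Q F object] + [F object] + [Q F I object]
  take F:  [F object] + [F object] + [F I object]
  take I:  [object] + [object] + [I object]
  take object:  [object] + [object] + [object]
MRO: A J P D E N Q F I object
super() in N.speak on a A instance goes to the class after N in A's MRO: Q.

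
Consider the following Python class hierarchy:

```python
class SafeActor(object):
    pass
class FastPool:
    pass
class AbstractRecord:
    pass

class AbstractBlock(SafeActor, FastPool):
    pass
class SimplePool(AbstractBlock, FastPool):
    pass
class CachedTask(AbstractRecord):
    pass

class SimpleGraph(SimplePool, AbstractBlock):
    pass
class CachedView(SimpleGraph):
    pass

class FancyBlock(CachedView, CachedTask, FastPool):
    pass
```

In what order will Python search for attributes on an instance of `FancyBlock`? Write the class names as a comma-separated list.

FancyBlock, CachedView, SimpleGraph, SimplePool, AbstractBlock, SafeActor, CachedTask, FastPool, AbstractRecord, object

L[FancyBlock] = FancyBlock + merge(L[CachedView], L[CachedTask], L[FastPool], [CachedView CachedTask FastPool])
  take CachedView:  [CachedView SimpleGraph SimplePool AbstractBlock SafeActor FastPool object] + [CachedTask AbstractRecord object] + [FastPool object] + [CachedView CachedTask FastPool]
  take SimpleGraph:  [SimpleGraph SimplePool AbstractBlock SafeActor FastPool object] + [CachedTask AbstractRecord object] + [FastPool object] + [CachedTask FastPool]
  take SimplePool:  [SimplePool AbstractBlock SafeActor FastPool object] + [CachedTask AbstractRecord object] + [FastPool object] + [CachedTask FastPool]
  take AbstractBlock:  [AbstractBlock SafeActor FastPool object] + [CachedTask AbstractRecord object] + [FastPool object] + [CachedTask FastPool]
  take SafeActor:  [SafeActor FastPool object] + [CachedTask AbstractRecord object] + [FastPool object] + [CachedTask FastPool]
  take CachedTask:  [FastPool object] + [CachedTask AbstractRecord object] + [FastPool object] + [CachedTask FastPool]
  take FastPool:  [FastPool object] + [AbstractRecord object] + [FastPool object] + [FastPool]
  take AbstractRecord:  [object] + [AbstractRecord object] + [object]
  take object:  [object] + [object] + [object]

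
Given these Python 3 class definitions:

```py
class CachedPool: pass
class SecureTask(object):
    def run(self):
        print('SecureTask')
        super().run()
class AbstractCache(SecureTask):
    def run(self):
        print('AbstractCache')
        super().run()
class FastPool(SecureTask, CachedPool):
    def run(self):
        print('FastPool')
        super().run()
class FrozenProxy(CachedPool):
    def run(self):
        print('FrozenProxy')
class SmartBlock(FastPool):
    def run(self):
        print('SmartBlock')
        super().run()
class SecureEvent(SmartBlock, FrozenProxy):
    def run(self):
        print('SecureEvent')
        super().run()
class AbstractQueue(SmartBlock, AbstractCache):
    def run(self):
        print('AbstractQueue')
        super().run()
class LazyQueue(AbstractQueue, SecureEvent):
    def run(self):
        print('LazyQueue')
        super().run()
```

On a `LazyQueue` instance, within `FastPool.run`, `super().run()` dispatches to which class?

L[LazyQueue] = LazyQueue + merge(L[AbstractQueue], L[SecureEvent], [AbstractQueue SecureEvent])
  take AbstractQueue:  [AbstractQueue SmartBlock FastPool AbstractCache SecureTask CachedPool object] + [SecureEvent SmartBlock FastPool SecureTask FrozenProxy CachedPool object] + [AbstractQueue SecureEvent]
  take SecureEvent:  [SmartBlock FastPool AbstractCache SecureTask CachedPool object] + [SecureEvent SmartBlock FastPool SecureTask FrozenProxy CachedPool object] + [SecureEvent]
  take SmartBlock:  [SmartBlock FastPool AbstractCache SecureTask CachedPool object] + [SmartBlock FastPool SecureTask FrozenProxy CachedPool object]
  take FastPool:  [FastPool AbstractCache SecureTask CachedPool object] + [FastPool SecureTask FrozenProxy CachedPool object]
  take AbstractCache:  [AbstractCache SecureTask CachedPool object] + [SecureTask FrozenProxy CachedPool object]
  take SecureTask:  [SecureTask CachedPool object] + [SecureTask FrozenProxy CachedPool object]
  take FrozenProxy:  [CachedPool object] + [FrozenProxy CachedPool object]
  take CachedPool:  [CachedPool object] + [CachedPool object]
  take object:  [object] + [object]
MRO: LazyQueue AbstractQueue SecureEvent SmartBlock FastPool AbstractCache SecureTask FrozenProxy CachedPool object
super() in FastPool.run on a LazyQueue instance goes to the class after FastPool in LazyQueue's MRO: AbstractCache.

AbstractCache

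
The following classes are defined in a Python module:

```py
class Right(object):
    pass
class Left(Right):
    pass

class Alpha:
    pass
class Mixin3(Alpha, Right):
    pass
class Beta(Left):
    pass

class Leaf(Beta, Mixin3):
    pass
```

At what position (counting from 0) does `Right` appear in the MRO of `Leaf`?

5

L[Leaf] = Leaf + merge(L[Beta], L[Mixin3], [Beta Mixin3])
  take Beta:  [Beta Left Right object] + [Mixin3 Alpha Right object] + [Beta Mixin3]
  take Left:  [Left Right object] + [Mixin3 Alpha Right object] + [Mixin3]
  take Mixin3:  [Right object] + [Mixin3 Alpha Right object] + [Mixin3]
  take Alpha:  [Right object] + [Alpha Right object]
  take Right:  [Right object] + [Right object]
  take object:  [object] + [object]
MRO: Leaf Beta Left Mixin3 Alpha Right object
Right sits at index 5.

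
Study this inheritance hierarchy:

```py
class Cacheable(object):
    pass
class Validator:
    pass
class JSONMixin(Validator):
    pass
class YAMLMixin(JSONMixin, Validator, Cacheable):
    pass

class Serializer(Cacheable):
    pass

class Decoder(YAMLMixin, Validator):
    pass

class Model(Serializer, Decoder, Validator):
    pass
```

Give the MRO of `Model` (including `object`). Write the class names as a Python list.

[Model, Serializer, Decoder, YAMLMixin, JSONMixin, Validator, Cacheable, object]

L[Model] = Model + merge(L[Serializer], L[Decoder], L[Validator], [Serializer Decoder Validator])
  take Serializer:  [Serializer Cacheable object] + [Decoder YAMLMixin JSONMixin Validator Cacheable object] + [Validator object] + [Serializer Decoder Validator]
  take Decoder:  [Cacheable object] + [Decoder YAMLMixin JSONMixin Validator Cacheable object] + [Validator object] + [Decoder Validator]
  take YAMLMixin:  [Cacheable object] + [YAMLMixin JSONMixin Validator Cacheable object] + [Validator object] + [Validator]
  take JSONMixin:  [Cacheable object] + [JSONMixin Validator Cacheable object] + [Validator object] + [Validator]
  take Validator:  [Cacheable object] + [Validator Cacheable object] + [Validator object] + [Validator]
  take Cacheable:  [Cacheable object] + [Cacheable object] + [object]
  take object:  [object] + [object] + [object]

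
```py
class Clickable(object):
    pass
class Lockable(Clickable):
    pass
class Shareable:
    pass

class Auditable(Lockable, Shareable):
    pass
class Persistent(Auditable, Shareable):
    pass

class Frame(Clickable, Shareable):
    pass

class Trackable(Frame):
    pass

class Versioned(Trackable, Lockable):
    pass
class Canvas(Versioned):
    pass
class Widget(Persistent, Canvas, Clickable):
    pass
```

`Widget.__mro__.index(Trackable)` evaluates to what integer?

5

L[Widget] = Widget + merge(L[Persistent], L[Canvas], L[Clickable], [Persistent Canvas Clickable])
  take Persistent:  [Persistent Auditable Lockable Clickable Shareable object] + [Canvas Versioned Trackable Frame Lockable Clickable Shareable object] + [Clickable object] + [Persistent Canvas Clickable]
  take Auditable:  [Auditable Lockable Clickable Shareable object] + [Canvas Versioned Trackable Frame Lockable Clickable Shareable object] + [Clickable object] + [Canvas Clickable]
  take Canvas:  [Lockable Clickable Shareable object] + [Canvas Versioned Trackable Frame Lockable Clickable Shareable object] + [Clickable object] + [Canvas Clickable]
  take Versioned:  [Lockable Clickable Shareable object] + [Versioned Trackable Frame Lockable Clickable Shareable object] + [Clickable object] + [Clickable]
  take Trackable:  [Lockable Clickable Shareable object] + [Trackable Frame Lockable Clickable Shareable object] + [Clickable object] + [Clickable]
  take Frame:  [Lockable Clickable Shareable object] + [Frame Lockable Clickable Shareable object] + [Clickable object] + [Clickable]
  take Lockable:  [Lockable Clickable Shareable object] + [Lockable Clickable Shareable object] + [Clickable object] + [Clickable]
  take Clickable:  [Clickable Shareable object] + [Clickable Shareable object] + [Clickable object] + [Clickable]
  take Shareable:  [Shareable object] + [Shareable object] + [object]
  take object:  [object] + [object] + [object]
MRO: Widget Persistent Auditable Canvas Versioned Trackable Frame Lockable Clickable Shareable object
Trackable sits at index 5.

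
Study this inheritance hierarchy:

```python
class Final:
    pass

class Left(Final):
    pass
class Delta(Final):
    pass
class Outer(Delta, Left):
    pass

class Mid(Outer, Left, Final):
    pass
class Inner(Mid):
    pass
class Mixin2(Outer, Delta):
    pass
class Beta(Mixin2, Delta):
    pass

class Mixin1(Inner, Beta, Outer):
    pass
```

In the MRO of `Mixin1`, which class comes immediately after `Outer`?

L[Mixin1] = Mixin1 + merge(L[Inner], L[Beta], L[Outer], [Inner Beta Outer])
  take Inner:  [Inner Mid Outer Delta Left Final object] + [Beta Mixin2 Outer Delta Left Final object] + [Outer Delta Left Final object] + [Inner Beta Outer]
  take Mid:  [Mid Outer Delta Left Final object] + [Beta Mixin2 Outer Delta Left Final object] + [Outer Delta Left Final object] + [Beta Outer]
  take Beta:  [Outer Delta Left Final object] + [Beta Mixin2 Outer Delta Left Final object] + [Outer Delta Left Final object] + [Beta Outer]
  take Mixin2:  [Outer Delta Left Final object] + [Mixin2 Outer Delta Left Final object] + [Outer Delta Left Final object] + [Outer]
  take Outer:  [Outer Delta Left Final object] + [Outer Delta Left Final object] + [Outer Delta Left Final object] + [Outer]
  take Delta:  [Delta Left Final object] + [Delta Left Final object] + [Delta Left Final object]
  take Left:  [Left Final object] + [Left Final object] + [Left Final object]
  take Final:  [Final object] + [Final object] + [Final object]
  take object:  [object] + [object] + [object]
MRO: Mixin1 Inner Mid Beta Mixin2 Outer Delta Left Final object
Outer is at position 5; next is Delta.

Delta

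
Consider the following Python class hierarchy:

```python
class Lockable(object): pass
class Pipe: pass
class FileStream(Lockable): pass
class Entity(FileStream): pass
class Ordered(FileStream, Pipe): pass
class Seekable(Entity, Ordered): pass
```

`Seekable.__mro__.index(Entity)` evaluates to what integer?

1

L[Seekable] = Seekable + merge(L[Entity], L[Ordered], [Entity Ordered])
  take Entity:  [Entity FileStream Lockable object] + [Ordered FileStream Lockable Pipe object] + [Entity Ordered]
  take Ordered:  [FileStream Lockable object] + [Ordered FileStream Lockable Pipe object] + [Ordered]
  take FileStream:  [FileStream Lockable object] + [FileStream Lockable Pipe object]
  take Lockable:  [Lockable object] + [Lockable Pipe object]
  take Pipe:  [object] + [Pipe object]
  take object:  [object] + [object]
MRO: Seekable Entity Ordered FileStream Lockable Pipe object
Entity sits at index 1.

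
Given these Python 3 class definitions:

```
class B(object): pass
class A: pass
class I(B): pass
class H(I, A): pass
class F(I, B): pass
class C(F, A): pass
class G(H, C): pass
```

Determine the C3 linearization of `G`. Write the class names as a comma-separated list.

L[G] = G + merge(L[H], L[C], [H C])
  take H:  [H I B A object] + [C F I B A object] + [H C]
  take C:  [I B A object] + [C F I B A object] + [C]
  take F:  [I B A object] + [F I B A object]
  take I:  [I B A object] + [I B A object]
  take B:  [B A object] + [B A object]
  take A:  [A object] + [A object]
  take object:  [object] + [object]

G, H, C, F, I, B, A, object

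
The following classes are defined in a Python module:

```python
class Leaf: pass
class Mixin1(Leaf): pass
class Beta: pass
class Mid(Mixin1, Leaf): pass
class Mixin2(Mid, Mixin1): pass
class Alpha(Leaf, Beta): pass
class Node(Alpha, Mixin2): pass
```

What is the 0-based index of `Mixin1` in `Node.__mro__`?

L[Node] = Node + merge(L[Alpha], L[Mixin2], [Alpha Mixin2])
  take Alpha:  [Alpha Leaf Beta object] + [Mixin2 Mid Mixin1 Leaf object] + [Alpha Mixin2]
  take Mixin2:  [Leaf Beta object] + [Mixin2 Mid Mixin1 Leaf object] + [Mixin2]
  take Mid:  [Leaf Beta object] + [Mid Mixin1 Leaf object]
  take Mixin1:  [Leaf Beta object] + [Mixin1 Leaf object]
  take Leaf:  [Leaf Beta object] + [Leaf object]
  take Beta:  [Beta object] + [object]
  take object:  [object] + [object]
MRO: Node Alpha Mixin2 Mid Mixin1 Leaf Beta object
Mixin1 sits at index 4.

4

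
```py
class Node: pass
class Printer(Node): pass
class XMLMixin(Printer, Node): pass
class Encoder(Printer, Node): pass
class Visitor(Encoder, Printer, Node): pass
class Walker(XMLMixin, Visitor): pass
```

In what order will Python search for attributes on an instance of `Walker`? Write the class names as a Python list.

[Walker, XMLMixin, Visitor, Encoder, Printer, Node, object]

L[Walker] = Walker + merge(L[XMLMixin], L[Visitor], [XMLMixin Visitor])
  take XMLMixin:  [XMLMixin Printer Node object] + [Visitor Encoder Printer Node object] + [XMLMixin Visitor]
  take Visitor:  [Printer Node object] + [Visitor Encoder Printer Node object] + [Visitor]
  take Encoder:  [Printer Node object] + [Encoder Printer Node object]
  take Printer:  [Printer Node object] + [Printer Node object]
  take Node:  [Node object] + [Node object]
  take object:  [object] + [object]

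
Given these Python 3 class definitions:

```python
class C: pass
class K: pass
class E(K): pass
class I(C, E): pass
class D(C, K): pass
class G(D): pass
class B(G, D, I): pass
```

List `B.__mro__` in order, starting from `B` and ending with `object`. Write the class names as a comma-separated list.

B, G, D, I, C, E, K, object

L[B] = B + merge(L[G], L[D], L[I], [G D I])
  take G:  [G D C K object] + [D C K object] + [I C E K object] + [G D I]
  take D:  [D C K object] + [D C K object] + [I C E K object] + [D I]
  take I:  [C K object] + [C K object] + [I C E K object] + [I]
  take C:  [C K object] + [C K object] + [C E K object]
  take E:  [K object] + [K object] + [E K object]
  take K:  [K object] + [K object] + [K object]
  take object:  [object] + [object] + [object]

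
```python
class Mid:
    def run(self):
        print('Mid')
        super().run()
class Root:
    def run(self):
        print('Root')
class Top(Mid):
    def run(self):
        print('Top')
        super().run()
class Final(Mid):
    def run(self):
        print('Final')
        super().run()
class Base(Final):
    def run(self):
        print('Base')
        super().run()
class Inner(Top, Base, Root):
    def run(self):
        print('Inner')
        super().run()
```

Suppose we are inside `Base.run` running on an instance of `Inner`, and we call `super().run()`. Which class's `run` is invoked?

Final

L[Inner] = Inner + merge(L[Top], L[Base], L[Root], [Top Base Root])
  take Top:  [Top Mid object] + [Base Final Mid object] + [Root object] + [Top Base Root]
  take Base:  [Mid object] + [Base Final Mid object] + [Root object] + [Base Root]
  take Final:  [Mid object] + [Final Mid object] + [Root object] + [Root]
  take Mid:  [Mid object] + [Mid object] + [Root object] + [Root]
  take Root:  [object] + [object] + [Root object] + [Root]
  take object:  [object] + [object] + [object]
MRO: Inner Top Base Final Mid Root object
super() in Base.run on a Inner instance goes to the class after Base in Inner's MRO: Final.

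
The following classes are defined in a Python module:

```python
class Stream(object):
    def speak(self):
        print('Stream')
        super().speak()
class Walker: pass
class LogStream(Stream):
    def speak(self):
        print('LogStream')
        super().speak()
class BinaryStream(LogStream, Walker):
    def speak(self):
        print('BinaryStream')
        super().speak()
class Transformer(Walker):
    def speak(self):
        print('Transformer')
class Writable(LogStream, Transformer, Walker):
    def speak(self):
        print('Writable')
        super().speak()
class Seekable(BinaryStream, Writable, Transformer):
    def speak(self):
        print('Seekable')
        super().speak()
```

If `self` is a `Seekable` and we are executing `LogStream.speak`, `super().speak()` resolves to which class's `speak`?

L[Seekable] = Seekable + merge(L[BinaryStream], L[Writable], L[Transformer], [BinaryStream Writable Transformer])
  take BinaryStream:  [BinaryStream LogStream Stream Walker object] + [Writable LogStream Stream Transformer Walker object] + [Transformer Walker object] + [BinaryStream Writable Transformer]
  take Writable:  [LogStream Stream Walker object] + [Writable LogStream Stream Transformer Walker object] + [Transformer Walker object] + [Writable Transformer]
  take LogStream:  [LogStream Stream Walker object] + [LogStream Stream Transformer Walker object] + [Transformer Walker object] + [Transformer]
  take Stream:  [Stream Walker object] + [Stream Transformer Walker object] + [Transformer Walker object] + [Transformer]
  take Transformer:  [Walker object] + [Transformer Walker object] + [Transformer Walker object] + [Transformer]
  take Walker:  [Walker object] + [Walker object] + [Walker object]
  take object:  [object] + [object] + [object]
MRO: Seekable BinaryStream Writable LogStream Stream Transformer Walker object
super() in LogStream.speak on a Seekable instance goes to the class after LogStream in Seekable's MRO: Stream.

Stream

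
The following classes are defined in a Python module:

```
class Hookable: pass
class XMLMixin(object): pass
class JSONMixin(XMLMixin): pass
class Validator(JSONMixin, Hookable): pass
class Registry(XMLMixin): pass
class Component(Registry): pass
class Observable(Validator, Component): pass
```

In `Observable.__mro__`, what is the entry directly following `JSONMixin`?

L[Observable] = Observable + merge(L[Validator], L[Component], [Validator Component])
  take Validator:  [Validator JSONMixin XMLMixin Hookable object] + [Component Registry XMLMixin object] + [Validator Component]
  take JSONMixin:  [JSONMixin XMLMixin Hookable object] + [Component Registry XMLMixin object] + [Component]
  take Component:  [XMLMixin Hookable object] + [Component Registry XMLMixin object] + [Component]
  take Registry:  [XMLMixin Hookable object] + [Registry XMLMixin object]
  take XMLMixin:  [XMLMixin Hookable object] + [XMLMixin object]
  take Hookable:  [Hookable object] + [object]
  take object:  [object] + [object]
MRO: Observable Validator JSONMixin Component Registry XMLMixin Hookable object
JSONMixin is at position 2; next is Component.

Component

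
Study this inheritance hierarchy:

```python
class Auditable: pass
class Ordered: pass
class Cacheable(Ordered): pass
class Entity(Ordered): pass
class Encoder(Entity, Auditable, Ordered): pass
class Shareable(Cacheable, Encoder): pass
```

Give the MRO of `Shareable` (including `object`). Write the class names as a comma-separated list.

L[Shareable] = Shareable + merge(L[Cacheable], L[Encoder], [Cacheable Encoder])
  take Cacheable:  [Cacheable Ordered object] + [Encoder Entity Auditable Ordered object] + [Cacheable Encoder]
  take Encoder:  [Ordered object] + [Encoder Entity Auditable Ordered object] + [Encoder]
  take Entity:  [Ordered object] + [Entity Auditable Ordered object]
  take Auditable:  [Ordered object] + [Auditable Ordered object]
  take Ordered:  [Ordered object] + [Ordered object]
  take object:  [object] + [object]

Shareable, Cacheable, Encoder, Entity, Auditable, Ordered, object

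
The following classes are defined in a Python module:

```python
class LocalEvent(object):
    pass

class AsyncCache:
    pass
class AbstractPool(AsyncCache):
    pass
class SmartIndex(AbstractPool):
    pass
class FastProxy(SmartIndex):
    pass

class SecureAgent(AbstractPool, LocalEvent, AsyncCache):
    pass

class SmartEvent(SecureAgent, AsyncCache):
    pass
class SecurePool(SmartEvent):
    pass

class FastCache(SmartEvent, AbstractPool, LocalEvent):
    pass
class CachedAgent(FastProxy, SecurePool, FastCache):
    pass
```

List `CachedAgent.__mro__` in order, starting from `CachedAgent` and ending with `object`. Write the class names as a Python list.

[CachedAgent, FastProxy, SmartIndex, SecurePool, FastCache, SmartEvent, SecureAgent, AbstractPool, LocalEvent, AsyncCache, object]

L[CachedAgent] = CachedAgent + merge(L[FastProxy], L[SecurePool], L[FastCache], [FastProxy SecurePool FastCache])
  take FastProxy:  [FastProxy SmartIndex AbstractPool AsyncCache object] + [SecurePool SmartEvent SecureAgent AbstractPool LocalEvent AsyncCache object] + [FastCache SmartEvent SecureAgent AbstractPool LocalEvent AsyncCache object] + [FastProxy SecurePool FastCache]
  take SmartIndex:  [SmartIndex AbstractPool AsyncCache object] + [SecurePool SmartEvent SecureAgent AbstractPool LocalEvent AsyncCache object] + [FastCache SmartEvent SecureAgent AbstractPool LocalEvent AsyncCache object] + [SecurePool FastCache]
  take SecurePool:  [AbstractPool AsyncCache object] + [SecurePool SmartEvent SecureAgent AbstractPool LocalEvent AsyncCache object] + [FastCache SmartEvent SecureAgent AbstractPool LocalEvent AsyncCache object] + [SecurePool FastCache]
  take FastCache:  [AbstractPool AsyncCache object] + [SmartEvent SecureAgent AbstractPool LocalEvent AsyncCache object] + [FastCache SmartEvent SecureAgent AbstractPool LocalEvent AsyncCache object] + [FastCache]
  take SmartEvent:  [AbstractPool AsyncCache object] + [SmartEvent SecureAgent AbstractPool LocalEvent AsyncCache object] + [SmartEvent SecureAgent AbstractPool LocalEvent AsyncCache object]
  take SecureAgent:  [AbstractPool AsyncCache object] + [SecureAgent AbstractPool LocalEvent AsyncCache object] + [SecureAgent AbstractPool LocalEvent AsyncCache object]
  take AbstractPool:  [AbstractPool AsyncCache object] + [AbstractPool LocalEvent AsyncCache object] + [AbstractPool LocalEvent AsyncCache object]
  take LocalEvent:  [AsyncCache object] + [LocalEvent AsyncCache object] + [LocalEvent AsyncCache object]
  take AsyncCache:  [AsyncCache object] + [AsyncCache object] + [AsyncCache object]
  take object:  [object] + [object] + [object]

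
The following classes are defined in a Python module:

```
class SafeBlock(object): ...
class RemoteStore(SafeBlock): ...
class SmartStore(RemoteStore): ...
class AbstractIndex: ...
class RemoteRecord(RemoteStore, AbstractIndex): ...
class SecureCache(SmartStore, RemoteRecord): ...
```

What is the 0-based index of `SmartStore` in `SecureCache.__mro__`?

L[SecureCache] = SecureCache + merge(L[SmartStore], L[RemoteRecord], [SmartStore RemoteRecord])
  take SmartStore:  [SmartStore RemoteStore SafeBlock object] + [RemoteRecord RemoteStore SafeBlock AbstractIndex object] + [SmartStore RemoteRecord]
  take RemoteRecord:  [RemoteStore SafeBlock object] + [RemoteRecord RemoteStore SafeBlock AbstractIndex object] + [RemoteRecord]
  take RemoteStore:  [RemoteStore SafeBlock object] + [RemoteStore SafeBlock AbstractIndex object]
  take SafeBlock:  [SafeBlock object] + [SafeBlock AbstractIndex object]
  take AbstractIndex:  [object] + [AbstractIndex object]
  take object:  [object] + [object]
MRO: SecureCache SmartStore RemoteRecord RemoteStore SafeBlock AbstractIndex object
SmartStore sits at index 1.

1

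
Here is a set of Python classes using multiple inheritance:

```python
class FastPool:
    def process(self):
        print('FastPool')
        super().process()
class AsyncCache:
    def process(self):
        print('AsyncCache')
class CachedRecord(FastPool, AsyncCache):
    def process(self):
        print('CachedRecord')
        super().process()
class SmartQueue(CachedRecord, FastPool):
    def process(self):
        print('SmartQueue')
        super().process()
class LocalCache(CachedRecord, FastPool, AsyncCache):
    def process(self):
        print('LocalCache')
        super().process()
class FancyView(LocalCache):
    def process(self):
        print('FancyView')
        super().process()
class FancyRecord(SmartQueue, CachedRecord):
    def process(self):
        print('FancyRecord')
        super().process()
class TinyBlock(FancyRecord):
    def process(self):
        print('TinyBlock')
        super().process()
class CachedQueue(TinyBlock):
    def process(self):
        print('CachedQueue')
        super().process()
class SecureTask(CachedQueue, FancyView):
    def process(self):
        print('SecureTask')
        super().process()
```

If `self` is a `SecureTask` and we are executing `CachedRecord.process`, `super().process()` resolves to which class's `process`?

FastPool

L[SecureTask] = SecureTask + merge(L[CachedQueue], L[FancyView], [CachedQueue FancyView])
  take CachedQueue:  [CachedQueue TinyBlock FancyRecord SmartQueue CachedRecord FastPool AsyncCache object] + [FancyView LocalCache CachedRecord FastPool AsyncCache object] + [CachedQueue FancyView]
  take TinyBlock:  [TinyBlock FancyRecord SmartQueue CachedRecord FastPool AsyncCache object] + [FancyView LocalCache CachedRecord FastPool AsyncCache object] + [FancyView]
  take FancyRecord:  [FancyRecord SmartQueue CachedRecord FastPool AsyncCache object] + [FancyView LocalCache CachedRecord FastPool AsyncCache object] + [FancyView]
  take SmartQueue:  [SmartQueue CachedRecord FastPool AsyncCache object] + [FancyView LocalCache CachedRecord FastPool AsyncCache object] + [FancyView]
  take FancyView:  [CachedRecord FastPool AsyncCache object] + [FancyView LocalCache CachedRecord FastPool AsyncCache object] + [FancyView]
  take LocalCache:  [CachedRecord FastPool AsyncCache object] + [LocalCache CachedRecord FastPool AsyncCache object]
  take CachedRecord:  [CachedRecord FastPool AsyncCache object] + [CachedRecord FastPool AsyncCache object]
  take FastPool:  [FastPool AsyncCache object] + [FastPool AsyncCache object]
  take AsyncCache:  [AsyncCache object] + [AsyncCache object]
  take object:  [object] + [object]
MRO: SecureTask CachedQueue TinyBlock FancyRecord SmartQueue FancyView LocalCache CachedRecord FastPool AsyncCache object
super() in CachedRecord.process on a SecureTask instance goes to the class after CachedRecord in SecureTask's MRO: FastPool.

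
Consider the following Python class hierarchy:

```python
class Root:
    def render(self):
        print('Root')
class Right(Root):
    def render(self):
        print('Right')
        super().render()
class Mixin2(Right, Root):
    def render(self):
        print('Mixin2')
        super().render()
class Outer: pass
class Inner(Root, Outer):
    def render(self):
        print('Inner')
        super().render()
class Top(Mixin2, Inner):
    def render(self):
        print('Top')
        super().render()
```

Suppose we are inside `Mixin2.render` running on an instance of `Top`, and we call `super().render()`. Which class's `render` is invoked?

L[Top] = Top + merge(L[Mixin2], L[Inner], [Mixin2 Inner])
  take Mixin2:  [Mixin2 Right Root object] + [Inner Root Outer object] + [Mixin2 Inner]
  take Right:  [Right Root object] + [Inner Root Outer object] + [Inner]
  take Inner:  [Root object] + [Inner Root Outer object] + [Inner]
  take Root:  [Root object] + [Root Outer object]
  take Outer:  [object] + [Outer object]
  take object:  [object] + [object]
MRO: Top Mixin2 Right Inner Root Outer object
super() in Mixin2.render on a Top instance goes to the class after Mixin2 in Top's MRO: Right.

Right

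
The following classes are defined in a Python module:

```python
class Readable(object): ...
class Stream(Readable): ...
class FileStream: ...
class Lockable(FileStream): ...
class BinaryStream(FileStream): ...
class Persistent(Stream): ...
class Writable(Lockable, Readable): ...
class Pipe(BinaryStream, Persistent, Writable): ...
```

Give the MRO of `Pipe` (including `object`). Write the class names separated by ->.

Pipe -> BinaryStream -> Persistent -> Stream -> Writable -> Lockable -> FileStream -> Readable -> object

L[Pipe] = Pipe + merge(L[BinaryStream], L[Persistent], L[Writable], [BinaryStream Persistent Writable])
  take BinaryStream:  [BinaryStream FileStream object] + [Persistent Stream Readable object] + [Writable Lockable FileStream Readable object] + [BinaryStream Persistent Writable]
  take Persistent:  [FileStream object] + [Persistent Stream Readable object] + [Writable Lockable FileStream Readable object] + [Persistent Writable]
  take Stream:  [FileStream object] + [Stream Readable object] + [Writable Lockable FileStream Readable object] + [Writable]
  take Writable:  [FileStream object] + [Readable object] + [Writable Lockable FileStream Readable object] + [Writable]
  take Lockable:  [FileStream object] + [Readable object] + [Lockable FileStream Readable object]
  take FileStream:  [FileStream object] + [Readable object] + [FileStream Readable object]
  take Readable:  [object] + [Readable object] + [Readable object]
  take object:  [object] + [object] + [object]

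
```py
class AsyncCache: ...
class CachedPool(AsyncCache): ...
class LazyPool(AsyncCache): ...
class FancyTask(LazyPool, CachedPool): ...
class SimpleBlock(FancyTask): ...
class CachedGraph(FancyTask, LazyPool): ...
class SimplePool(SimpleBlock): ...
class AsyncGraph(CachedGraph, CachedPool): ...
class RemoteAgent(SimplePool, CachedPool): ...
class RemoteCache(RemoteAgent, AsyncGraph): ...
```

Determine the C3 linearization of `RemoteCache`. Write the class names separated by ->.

L[RemoteCache] = RemoteCache + merge(L[RemoteAgent], L[AsyncGraph], [RemoteAgent AsyncGraph])
  take RemoteAgent:  [RemoteAgent SimplePool SimpleBlock FancyTask LazyPool CachedPool AsyncCache object] + [AsyncGraph CachedGraph FancyTask LazyPool CachedPool AsyncCache object] + [RemoteAgent AsyncGraph]
  take SimplePool:  [SimplePool SimpleBlock FancyTask LazyPool CachedPool AsyncCache object] + [AsyncGraph CachedGraph FancyTask LazyPool CachedPool AsyncCache object] + [AsyncGraph]
  take SimpleBlock:  [SimpleBlock FancyTask LazyPool CachedPool AsyncCache object] + [AsyncGraph CachedGraph FancyTask LazyPool CachedPool AsyncCache object] + [AsyncGraph]
  take AsyncGraph:  [FancyTask LazyPool CachedPool AsyncCache object] + [AsyncGraph CachedGraph FancyTask LazyPool CachedPool AsyncCache object] + [AsyncGraph]
  take CachedGraph:  [FancyTask LazyPool CachedPool AsyncCache object] + [CachedGraph FancyTask LazyPool CachedPool AsyncCache object]
  take FancyTask:  [FancyTask LazyPool CachedPool AsyncCache object] + [FancyTask LazyPool CachedPool AsyncCache object]
  take LazyPool:  [LazyPool CachedPool AsyncCache object] + [LazyPool CachedPool AsyncCache object]
  take CachedPool:  [CachedPool AsyncCache object] + [CachedPool AsyncCache object]
  take AsyncCache:  [AsyncCache object] + [AsyncCache object]
  take object:  [object] + [object]

RemoteCache -> RemoteAgent -> SimplePool -> SimpleBlock -> AsyncGraph -> CachedGraph -> FancyTask -> LazyPool -> CachedPool -> AsyncCache -> object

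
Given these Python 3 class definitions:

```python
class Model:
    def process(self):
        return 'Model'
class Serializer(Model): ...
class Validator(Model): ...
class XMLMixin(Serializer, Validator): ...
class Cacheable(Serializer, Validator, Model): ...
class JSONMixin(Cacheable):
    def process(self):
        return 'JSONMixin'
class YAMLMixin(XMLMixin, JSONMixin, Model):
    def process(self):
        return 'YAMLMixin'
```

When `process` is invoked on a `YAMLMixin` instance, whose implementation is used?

YAMLMixin

L[YAMLMixin] = YAMLMixin + merge(L[XMLMixin], L[JSONMixin], L[Model], [XMLMixin JSONMixin Model])
  take XMLMixin:  [XMLMixin Serializer Validator Model object] + [JSONMixin Cacheable Serializer Validator Model object] + [Model object] + [XMLMixin JSONMixin Model]
  take JSONMixin:  [Serializer Validator Model object] + [JSONMixin Cacheable Serializer Validator Model object] + [Model object] + [JSONMixin Model]
  take Cacheable:  [Serializer Validator Model object] + [Cacheable Serializer Validator Model object] + [Model object] + [Model]
  take Serializer:  [Serializer Validator Model object] + [Serializer Validator Model object] + [Model object] + [Model]
  take Validator:  [Validator Model object] + [Validator Model object] + [Model object] + [Model]
  take Model:  [Model object] + [Model object] + [Model object] + [Model]
  take object:  [object] + [object] + [object]
MRO: YAMLMixin XMLMixin JSONMixin Cacheable Serializer Validator Model object
process is defined in: JSONMixin, Model, YAMLMixin. First along the MRO is YAMLMixin.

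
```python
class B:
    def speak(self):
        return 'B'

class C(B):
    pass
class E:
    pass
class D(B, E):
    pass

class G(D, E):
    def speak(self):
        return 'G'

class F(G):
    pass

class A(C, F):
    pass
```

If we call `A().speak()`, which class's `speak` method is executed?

G

L[A] = A + merge(L[C], L[F], [C F])
  take C:  [C B object] + [F G D B E object] + [C F]
  take F:  [B object] + [F G D B E object] + [F]
  take G:  [B object] + [G D B E object]
  take D:  [B object] + [D B E object]
  take B:  [B object] + [B E object]
  take E:  [object] + [E object]
  take object:  [object] + [object]
MRO: A C F G D B E object
speak is defined in: B, G. First along the MRO is G.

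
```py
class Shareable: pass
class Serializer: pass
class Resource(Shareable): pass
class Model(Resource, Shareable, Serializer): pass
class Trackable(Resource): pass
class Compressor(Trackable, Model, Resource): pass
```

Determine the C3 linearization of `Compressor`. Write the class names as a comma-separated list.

L[Compressor] = Compressor + merge(L[Trackable], L[Model], L[Resource], [Trackable Model Resource])
  take Trackable:  [Trackable Resource Shareable object] + [Model Resource Shareable Serializer object] + [Resource Shareable object] + [Trackable Model Resource]
  take Model:  [Resource Shareable object] + [Model Resource Shareable Serializer object] + [Resource Shareable object] + [Model Resource]
  take Resource:  [Resource Shareable object] + [Resource Shareable Serializer object] + [Resource Shareable object] + [Resource]
  take Shareable:  [Shareable object] + [Shareable Serializer object] + [Shareable object]
  take Serializer:  [object] + [Serializer object] + [object]
  take object:  [object] + [object] + [object]

Compressor, Trackable, Model, Resource, Shareable, Serializer, object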